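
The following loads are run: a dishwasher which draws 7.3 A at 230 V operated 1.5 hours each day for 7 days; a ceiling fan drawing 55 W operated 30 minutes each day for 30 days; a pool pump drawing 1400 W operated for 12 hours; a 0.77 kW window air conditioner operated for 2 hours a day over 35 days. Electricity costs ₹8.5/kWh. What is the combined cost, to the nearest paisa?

dishwasher: Power = 7.3 A × 230 V = 1679 W = 1.679 kW
dishwasher: Runtime = 1.5 h/day × 7 days = 10.5 h
dishwasher: 1.679 kW × 10.5 h = 17.6295 kWh
ceiling fan: Runtime = 30 min × 30 = 900 min = 15 h
ceiling fan: 0.055 kW × 15 h = 0.825 kWh
pool pump: 1.4 kW × 12 h = 16.8 kWh
window air conditioner: Runtime = 2 h/day × 35 days = 70 h
window air conditioner: 0.77 kW × 70 h = 53.9 kWh
Total energy = 89.1545 kWh
Cost = 89.1545 × ₹8.5 = ₹757.81

₹757.81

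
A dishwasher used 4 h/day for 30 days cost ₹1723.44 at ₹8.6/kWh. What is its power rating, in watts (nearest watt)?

Energy = ₹1723.44 ÷ ₹8.6/kWh = 200.4 kWh
Runtime = 4 h/day × 30 days = 120 h
Power = 200.4 kWh ÷ 120 h = 1.67 kW = 1670 W

1670 W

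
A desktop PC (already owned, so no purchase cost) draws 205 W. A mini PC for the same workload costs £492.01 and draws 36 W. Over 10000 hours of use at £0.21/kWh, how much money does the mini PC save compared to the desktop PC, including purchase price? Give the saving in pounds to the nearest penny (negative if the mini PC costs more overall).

desktop PC: £0.00 + (205/1000) kW × 10000 h × £0.21 = £0.00 + £430.5 = £430.5
mini PC: £492.01 + (36/1000) kW × 10000 h × £0.21 = £492.01 + £75.6 = £567.61
Saving = £430.5 − £567.61 = −£137.11

-£137.11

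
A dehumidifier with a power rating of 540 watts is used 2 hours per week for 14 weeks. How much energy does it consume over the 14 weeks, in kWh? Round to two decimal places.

15.12 kWh

Runtime = 2 h/week × 14 weeks = 28 h
Energy = 0.54 kW × 28 h = 15.12 kWh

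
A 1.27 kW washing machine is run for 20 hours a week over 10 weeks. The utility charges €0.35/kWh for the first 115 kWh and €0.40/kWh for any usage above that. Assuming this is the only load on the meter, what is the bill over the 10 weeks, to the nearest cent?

Runtime = 20 h/week × 10 weeks = 200 h
Energy = 1.27 kW × 200 h = 254 kWh
Tier 1 (0–115 kWh): 115 × €0.35 = €40.25
Above 115 kWh: 139 × €0.40 = €55.6
Bill = €95.85

€95.85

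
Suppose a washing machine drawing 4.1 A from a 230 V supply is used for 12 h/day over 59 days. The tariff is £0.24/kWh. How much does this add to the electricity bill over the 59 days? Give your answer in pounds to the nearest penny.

£160.23

Power = 4.1 A × 230 V = 943 W = 0.943 kW
Runtime = 12 h/day × 59 days = 708 h
Energy = 0.943 kW × 708 h = 667.644 kWh
Cost = 667.644 kWh × £0.24/kWh = £160.23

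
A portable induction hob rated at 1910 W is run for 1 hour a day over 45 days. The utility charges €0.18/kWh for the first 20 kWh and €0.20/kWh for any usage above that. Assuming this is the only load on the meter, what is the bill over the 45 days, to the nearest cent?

Runtime = 1 h/day × 45 days = 45 h
Energy = 1.91 kW × 45 h = 85.95 kWh
Tier 1 (0–20 kWh): 20 × €0.18 = €3.6
Above 20 kWh: 65.95 × €0.20 = €13.19
Bill = €16.79

€16.79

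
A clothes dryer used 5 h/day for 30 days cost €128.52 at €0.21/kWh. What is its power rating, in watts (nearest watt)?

Energy = €128.52 ÷ €0.21/kWh = 612 kWh
Runtime = 5 h/day × 30 days = 150 h
Power = 612 kWh ÷ 150 h = 4.08 kW = 4080 W

4080 W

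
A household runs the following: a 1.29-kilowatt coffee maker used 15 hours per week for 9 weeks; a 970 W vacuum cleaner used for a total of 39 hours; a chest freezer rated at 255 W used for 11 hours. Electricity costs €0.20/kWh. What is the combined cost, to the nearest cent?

coffee maker: Runtime = 15 h/week × 9 weeks = 135 h
coffee maker: 1.29 kW × 135 h = 174.15 kWh
vacuum cleaner: 0.97 kW × 39 h = 37.83 kWh
chest freezer: 0.255 kW × 11 h = 2.805 kWh
Total energy = 214.785 kWh
Cost = 214.785 × €0.20 = €42.96

€42.96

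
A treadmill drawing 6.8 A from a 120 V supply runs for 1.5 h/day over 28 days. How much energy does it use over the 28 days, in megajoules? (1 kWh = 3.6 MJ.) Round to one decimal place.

Power = 6.8 A × 120 V = 816 W = 0.816 kW
Runtime = 1.5 h/day × 28 days = 42 h
Energy = 0.816 kW × 42 h = 34.272 kWh
= 34.272 × 3.6 MJ = 123.4 MJ

123.4 MJ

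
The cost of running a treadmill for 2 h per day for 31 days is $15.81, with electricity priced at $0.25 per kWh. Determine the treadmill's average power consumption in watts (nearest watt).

1020 W

Energy = $15.81 ÷ $0.25/kWh = 63.24 kWh
Runtime = 2 h/day × 31 days = 62 h
Power = 63.24 kWh ÷ 62 h = 1.02 kW = 1020 W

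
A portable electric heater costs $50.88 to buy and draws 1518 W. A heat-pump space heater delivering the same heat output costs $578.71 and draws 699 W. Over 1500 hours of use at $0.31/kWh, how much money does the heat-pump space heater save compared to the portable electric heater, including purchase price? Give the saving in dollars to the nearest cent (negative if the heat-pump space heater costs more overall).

portable electric heater: $50.88 + (1518/1000) kW × 1500 h × $0.31 = $50.88 + $705.87 = $756.75
heat-pump space heater: $578.71 + (699/1000) kW × 1500 h × $0.31 = $578.71 + $325.035 = $903.745
Saving = $756.75 − $903.745 = −$146.995 → -$147.00

-$147.00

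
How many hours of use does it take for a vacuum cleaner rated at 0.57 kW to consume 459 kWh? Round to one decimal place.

Hours = 459 kWh ÷ 0.57 kW = 805.3 h

805.3 h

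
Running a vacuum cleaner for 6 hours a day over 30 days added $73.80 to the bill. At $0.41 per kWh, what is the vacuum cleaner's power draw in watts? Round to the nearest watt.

1000 W

Energy = $73.80 ÷ $0.41/kWh = 180 kWh
Runtime = 6 h/day × 30 days = 180 h
Power = 180 kWh ÷ 180 h = 1 kW = 1000 W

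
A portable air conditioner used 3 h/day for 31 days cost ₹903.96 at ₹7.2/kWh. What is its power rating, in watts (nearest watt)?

Energy = ₹903.96 ÷ ₹7.2/kWh = 125.55 kWh
Runtime = 3 h/day × 31 days = 93 h
Power = 125.55 kWh ÷ 93 h = 1.35 kW = 1350 W

1350 W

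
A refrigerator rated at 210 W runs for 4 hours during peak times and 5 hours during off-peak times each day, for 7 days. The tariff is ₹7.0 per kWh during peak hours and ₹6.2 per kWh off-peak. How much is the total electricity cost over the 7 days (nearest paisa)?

₹86.73

Peak energy = 0.21 kW × 4 h × 7 = 5.88 kWh
Off-peak energy = 0.21 kW × 5 h × 7 = 7.35 kWh
Cost = 5.88 × ₹7.0 + 7.35 × ₹6.2 = ₹41.16 + ₹45.57 = ₹86.73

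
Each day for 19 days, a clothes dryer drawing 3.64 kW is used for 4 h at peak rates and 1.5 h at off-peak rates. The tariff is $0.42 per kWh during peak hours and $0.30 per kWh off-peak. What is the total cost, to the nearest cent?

Peak energy = 3.64 kW × 4 h × 19 = 276.64 kWh
Off-peak energy = 3.64 kW × 1.5 h × 19 = 103.74 kWh
Cost = 276.64 × $0.42 + 103.74 × $0.30 = $116.1888 + $31.122 = $147.31

$147.31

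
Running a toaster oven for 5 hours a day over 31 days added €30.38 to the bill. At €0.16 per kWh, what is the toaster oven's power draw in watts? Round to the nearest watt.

Energy = €30.38 ÷ €0.16/kWh = 189.875 kWh
Runtime = 5 h/day × 31 days = 155 h
Power = 189.875 kWh ÷ 155 h = 1.225 kW = 1225 W

1225 W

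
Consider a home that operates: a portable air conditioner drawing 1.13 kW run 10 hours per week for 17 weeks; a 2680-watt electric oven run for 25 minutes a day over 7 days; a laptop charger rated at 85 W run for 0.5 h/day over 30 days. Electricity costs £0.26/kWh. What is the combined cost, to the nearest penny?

£52.31

portable air conditioner: Runtime = 10 h/week × 17 weeks = 170 h
portable air conditioner: 1.13 kW × 170 h = 192.1 kWh
electric oven: Runtime = 25 min × 7 = 175 min = 2.916666… h
electric oven: 2.68 kW × 2.916666… h = 7.816666… kWh
laptop charger: Runtime = 0.5 h/day × 30 days = 15 h
laptop charger: 0.085 kW × 15 h = 1.275 kWh
Total energy = 201.191666… kWh
Cost = 201.191666… × £0.26 = £52.31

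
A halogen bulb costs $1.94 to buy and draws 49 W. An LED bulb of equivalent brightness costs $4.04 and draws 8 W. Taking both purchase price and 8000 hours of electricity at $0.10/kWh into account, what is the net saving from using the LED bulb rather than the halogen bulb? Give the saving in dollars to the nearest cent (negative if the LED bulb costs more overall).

halogen bulb: $1.94 + (49/1000) kW × 8000 h × $0.10 = $1.94 + $39.2 = $41.14
LED bulb: $4.04 + (8/1000) kW × 8000 h × $0.10 = $4.04 + $6.4 = $10.44
Saving = $41.14 − $10.44 = $30.7

$30.70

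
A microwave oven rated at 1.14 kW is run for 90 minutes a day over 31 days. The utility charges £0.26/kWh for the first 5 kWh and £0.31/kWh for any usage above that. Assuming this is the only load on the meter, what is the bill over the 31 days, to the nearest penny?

Runtime = 90 min × 31 = 2790 min = 46.5 h
Energy = 1.14 kW × 46.5 h = 53.01 kWh
Tier 1 (0–5 kWh): 5 × £0.26 = £1.3
Above 5 kWh: 48.01 × £0.31 = £14.8831
Bill = £16.18

£16.18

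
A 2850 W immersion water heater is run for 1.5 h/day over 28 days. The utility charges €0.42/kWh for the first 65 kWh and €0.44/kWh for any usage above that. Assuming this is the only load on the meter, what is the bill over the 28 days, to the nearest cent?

€51.37

Runtime = 1.5 h/day × 28 days = 42 h
Energy = 2.85 kW × 42 h = 119.7 kWh
Tier 1 (0–65 kWh): 65 × €0.42 = €27.3
Above 65 kWh: 54.7 × €0.44 = €24.068
Bill = €51.37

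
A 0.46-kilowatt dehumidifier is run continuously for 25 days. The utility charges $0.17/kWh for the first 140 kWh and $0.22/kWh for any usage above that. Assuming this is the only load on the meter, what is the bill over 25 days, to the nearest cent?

Runtime = 24 h × 25 = 600 h
Energy = 0.46 kW × 600 h = 276 kWh
Tier 1 (0–140 kWh): 140 × $0.17 = $23.8
Above 140 kWh: 136 × $0.22 = $29.92
Bill = $53.72

$53.72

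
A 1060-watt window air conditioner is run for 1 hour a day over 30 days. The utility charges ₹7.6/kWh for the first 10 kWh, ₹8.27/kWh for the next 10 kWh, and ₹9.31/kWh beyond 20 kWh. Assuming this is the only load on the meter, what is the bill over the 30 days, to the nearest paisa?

₹268.56

Runtime = 1 h/day × 30 days = 30 h
Energy = 1.06 kW × 30 h = 31.8 kWh
Tier 1 (0–10 kWh): 10 × ₹7.6 = ₹76
Tier 2 (10–20 kWh): 10 × ₹8.27 = ₹82.7
Above 20 kWh: 11.8 × ₹9.31 = ₹109.858
Bill = ₹268.56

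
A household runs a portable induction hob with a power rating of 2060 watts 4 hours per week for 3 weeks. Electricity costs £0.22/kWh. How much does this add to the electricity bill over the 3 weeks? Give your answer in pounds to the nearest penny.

£5.44

Runtime = 4 h/week × 3 weeks = 12 h
Energy = 2.06 kW × 12 h = 24.72 kWh
Cost = 24.72 kWh × £0.22/kWh = £5.44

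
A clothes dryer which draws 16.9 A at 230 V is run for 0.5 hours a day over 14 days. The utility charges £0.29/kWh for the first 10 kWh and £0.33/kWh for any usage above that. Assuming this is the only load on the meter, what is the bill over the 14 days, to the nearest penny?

Power = 16.9 A × 230 V = 3887 W = 3.887 kW
Runtime = 0.5 h/day × 14 days = 7 h
Energy = 3.887 kW × 7 h = 27.209 kWh
Tier 1 (0–10 kWh): 10 × £0.29 = £2.9
Above 10 kWh: 17.209 × £0.33 = £5.67897
Bill = £8.58

£8.58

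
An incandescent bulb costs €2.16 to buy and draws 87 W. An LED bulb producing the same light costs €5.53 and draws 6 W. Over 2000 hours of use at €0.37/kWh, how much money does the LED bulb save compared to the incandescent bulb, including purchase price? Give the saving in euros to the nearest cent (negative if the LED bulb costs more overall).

incandescent bulb: €2.16 + (87/1000) kW × 2000 h × €0.37 = €2.16 + €64.38 = €66.54
LED bulb: €5.53 + (6/1000) kW × 2000 h × €0.37 = €5.53 + €4.44 = €9.97
Saving = €66.54 − €9.97 = €56.57

€56.57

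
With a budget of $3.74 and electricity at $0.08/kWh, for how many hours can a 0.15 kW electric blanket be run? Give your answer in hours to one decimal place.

Energy available = $3.74 ÷ $0.08/kWh = 46.75 kWh
Hours = 46.75 kWh ÷ 0.15 kW = 311.7 h

311.7 h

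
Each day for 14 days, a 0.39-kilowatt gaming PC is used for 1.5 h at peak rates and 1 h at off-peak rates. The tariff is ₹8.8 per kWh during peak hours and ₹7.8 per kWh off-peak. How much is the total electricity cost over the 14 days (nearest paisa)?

₹114.66

Peak energy = 0.39 kW × 1.5 h × 14 = 8.19 kWh
Off-peak energy = 0.39 kW × 1 h × 14 = 5.46 kWh
Cost = 8.19 × ₹8.8 + 5.46 × ₹7.8 = ₹72.072 + ₹42.588 = ₹114.66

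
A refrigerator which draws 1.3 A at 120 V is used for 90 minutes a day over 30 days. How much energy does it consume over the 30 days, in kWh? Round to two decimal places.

Power = 1.3 A × 120 V = 156 W = 0.156 kW
Runtime = 90 min × 30 = 2700 min = 45 h
Energy = 0.156 kW × 45 h = 7.02 kWh

7.02 kWh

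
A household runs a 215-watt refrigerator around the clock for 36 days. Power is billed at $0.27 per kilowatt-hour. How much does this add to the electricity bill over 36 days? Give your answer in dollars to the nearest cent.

$50.16

Runtime = 24 h × 36 = 864 h
Energy = 0.215 kW × 864 h = 185.76 kWh
Cost = 185.76 kWh × $0.27/kWh = $50.16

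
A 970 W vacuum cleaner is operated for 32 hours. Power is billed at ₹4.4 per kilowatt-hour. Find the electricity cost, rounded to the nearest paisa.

₹136.58

Energy = 0.97 kW × 32 h = 31.04 kWh
Cost = 31.04 kWh × ₹4.4/kWh = ₹136.58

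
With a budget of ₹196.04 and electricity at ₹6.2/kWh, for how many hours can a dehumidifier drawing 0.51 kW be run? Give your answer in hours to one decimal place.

Energy available = ₹196.04 ÷ ₹6.2/kWh = 31.6194 kWh
Hours = 31.6194 kWh ÷ 0.51 kW = 62.0 h

62.0 h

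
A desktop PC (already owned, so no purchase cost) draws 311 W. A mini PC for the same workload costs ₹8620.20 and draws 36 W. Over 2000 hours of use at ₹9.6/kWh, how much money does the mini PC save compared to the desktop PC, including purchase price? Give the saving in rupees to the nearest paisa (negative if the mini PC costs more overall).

-₹3340.20

desktop PC: ₹0.00 + (311/1000) kW × 2000 h × ₹9.6 = ₹0.00 + ₹5971.2 = ₹5971.2
mini PC: ₹8620.20 + (36/1000) kW × 2000 h × ₹9.6 = ₹8620.20 + ₹691.2 = ₹9311.4
Saving = ₹5971.2 − ₹9311.4 = −₹3340.2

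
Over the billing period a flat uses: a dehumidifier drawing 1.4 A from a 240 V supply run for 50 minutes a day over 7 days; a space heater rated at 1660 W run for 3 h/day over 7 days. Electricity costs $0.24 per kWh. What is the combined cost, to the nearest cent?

$8.84

dehumidifier: Power = 1.4 A × 240 V = 336 W = 0.336 kW
dehumidifier: Runtime = 50 min × 7 = 350 min = 5.833333… h
dehumidifier: 0.336 kW × 5.833333… h = 1.96 kWh
space heater: Runtime = 3 h/day × 7 days = 21 h
space heater: 1.66 kW × 21 h = 34.86 kWh
Total energy = 36.82 kWh
Cost = 36.82 × $0.24 = $8.84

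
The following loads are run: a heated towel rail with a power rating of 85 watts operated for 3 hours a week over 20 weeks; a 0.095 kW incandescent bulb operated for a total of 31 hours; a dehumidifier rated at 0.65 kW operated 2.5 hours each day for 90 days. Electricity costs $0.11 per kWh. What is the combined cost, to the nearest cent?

$16.97

heated towel rail: Runtime = 3 h/week × 20 weeks = 60 h
heated towel rail: 0.085 kW × 60 h = 5.1 kWh
incandescent bulb: 0.095 kW × 31 h = 2.945 kWh
dehumidifier: Runtime = 2.5 h/day × 90 days = 225 h
dehumidifier: 0.65 kW × 225 h = 146.25 kWh
Total energy = 154.295 kWh
Cost = 154.295 × $0.11 = $16.97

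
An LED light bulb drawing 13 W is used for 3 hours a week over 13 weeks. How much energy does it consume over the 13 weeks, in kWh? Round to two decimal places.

0.51 kWh

Runtime = 3 h/week × 13 weeks = 39 h
Energy = 0.013 kW × 39 h = 0.507 kWh ≈ 0.51 kWh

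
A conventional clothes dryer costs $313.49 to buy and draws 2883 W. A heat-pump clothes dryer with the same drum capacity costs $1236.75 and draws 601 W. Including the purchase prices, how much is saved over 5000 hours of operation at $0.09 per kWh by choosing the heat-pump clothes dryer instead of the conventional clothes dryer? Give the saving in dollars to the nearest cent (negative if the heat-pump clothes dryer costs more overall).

conventional clothes dryer: $313.49 + (2883/1000) kW × 5000 h × $0.09 = $313.49 + $1297.35 = $1610.84
heat-pump clothes dryer: $1236.75 + (601/1000) kW × 5000 h × $0.09 = $1236.75 + $270.45 = $1507.2
Saving = $1610.84 − $1507.2 = $103.64

$103.64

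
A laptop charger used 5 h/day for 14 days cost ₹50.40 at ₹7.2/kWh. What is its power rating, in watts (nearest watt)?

Energy = ₹50.40 ÷ ₹7.2/kWh = 7 kWh
Runtime = 5 h/day × 14 days = 70 h
Power = 7 kWh ÷ 70 h = 0.1 kW = 100 W

100 W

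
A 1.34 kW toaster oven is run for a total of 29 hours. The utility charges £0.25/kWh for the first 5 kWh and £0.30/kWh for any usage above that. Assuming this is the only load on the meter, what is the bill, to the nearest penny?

Energy = 1.34 kW × 29 h = 38.86 kWh
Tier 1 (0–5 kWh): 5 × £0.25 = £1.25
Above 5 kWh: 33.86 × £0.30 = £10.158
Bill = £11.41

£11.41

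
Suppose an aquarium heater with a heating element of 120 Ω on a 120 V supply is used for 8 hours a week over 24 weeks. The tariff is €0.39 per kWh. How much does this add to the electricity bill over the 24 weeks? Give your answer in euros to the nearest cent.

€8.99

Power = V²/R = 120²/120 = 120 W = 0.12 kW
Runtime = 8 h/week × 24 weeks = 192 h
Energy = 0.12 kW × 192 h = 23.04 kWh
Cost = 23.04 kWh × €0.39/kWh = €8.99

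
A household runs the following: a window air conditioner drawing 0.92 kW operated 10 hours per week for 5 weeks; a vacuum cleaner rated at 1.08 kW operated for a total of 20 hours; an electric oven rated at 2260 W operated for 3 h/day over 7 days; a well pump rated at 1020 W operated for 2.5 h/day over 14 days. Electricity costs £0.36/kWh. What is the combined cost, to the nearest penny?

window air conditioner: Runtime = 10 h/week × 5 weeks = 50 h
window air conditioner: 0.92 kW × 50 h = 46 kWh
vacuum cleaner: 1.08 kW × 20 h = 21.6 kWh
electric oven: Runtime = 3 h/day × 7 days = 21 h
electric oven: 2.26 kW × 21 h = 47.46 kWh
well pump: Runtime = 2.5 h/day × 14 days = 35 h
well pump: 1.02 kW × 35 h = 35.7 kWh
Total energy = 150.76 kWh
Cost = 150.76 × £0.36 = £54.27

£54.27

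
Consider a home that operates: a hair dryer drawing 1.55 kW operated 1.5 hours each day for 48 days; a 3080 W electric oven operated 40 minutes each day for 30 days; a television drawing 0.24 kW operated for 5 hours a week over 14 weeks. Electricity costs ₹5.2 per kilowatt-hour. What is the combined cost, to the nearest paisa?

₹988.00

hair dryer: Runtime = 1.5 h/day × 48 days = 72 h
hair dryer: 1.55 kW × 72 h = 111.6 kWh
electric oven: Runtime = 40 min × 30 = 1200 min = 20 h
electric oven: 3.08 kW × 20 h = 61.6 kWh
television: Runtime = 5 h/week × 14 weeks = 70 h
television: 0.24 kW × 70 h = 16.8 kWh
Total energy = 190 kWh
Cost = 190 × ₹5.2 = ₹988.00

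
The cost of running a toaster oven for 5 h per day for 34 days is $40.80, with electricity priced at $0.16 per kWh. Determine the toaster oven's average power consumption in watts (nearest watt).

Energy = $40.80 ÷ $0.16/kWh = 255 kWh
Runtime = 5 h/day × 34 days = 170 h
Power = 255 kWh ÷ 170 h = 1.5 kW = 1500 W

1500 W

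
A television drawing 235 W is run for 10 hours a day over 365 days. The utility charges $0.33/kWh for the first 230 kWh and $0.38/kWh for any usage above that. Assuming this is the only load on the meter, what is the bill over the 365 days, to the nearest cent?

$314.45

Runtime = 10 h/day × 365 days = 3650 h
Energy = 0.235 kW × 3650 h = 857.75 kWh
Tier 1 (0–230 kWh): 230 × $0.33 = $75.9
Above 230 kWh: 627.75 × $0.38 = $238.545
Bill = $314.45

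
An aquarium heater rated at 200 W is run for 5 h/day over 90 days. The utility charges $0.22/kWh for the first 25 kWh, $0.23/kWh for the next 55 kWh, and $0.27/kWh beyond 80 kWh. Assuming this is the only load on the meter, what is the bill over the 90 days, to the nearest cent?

Runtime = 5 h/day × 90 days = 450 h
Energy = 0.2 kW × 450 h = 90 kWh
Tier 1 (0–25 kWh): 25 × $0.22 = $5.5
Tier 2 (25–80 kWh): 55 × $0.23 = $12.65
Above 80 kWh: 10 × $0.27 = $2.7
Bill = $20.85

$20.85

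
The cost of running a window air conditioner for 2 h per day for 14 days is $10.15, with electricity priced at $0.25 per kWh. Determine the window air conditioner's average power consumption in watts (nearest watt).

1450 W

Energy = $10.15 ÷ $0.25/kWh = 40.6 kWh
Runtime = 2 h/day × 14 days = 28 h
Power = 40.6 kWh ÷ 28 h = 1.45 kW = 1450 W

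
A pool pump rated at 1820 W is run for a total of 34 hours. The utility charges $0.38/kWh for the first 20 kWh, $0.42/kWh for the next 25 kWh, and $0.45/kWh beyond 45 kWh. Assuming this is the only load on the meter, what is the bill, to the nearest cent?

Energy = 1.82 kW × 34 h = 61.88 kWh
Tier 1 (0–20 kWh): 20 × $0.38 = $7.6
Tier 2 (20–45 kWh): 25 × $0.42 = $10.5
Above 45 kWh: 16.88 × $0.45 = $7.596
Bill = $25.70

$25.70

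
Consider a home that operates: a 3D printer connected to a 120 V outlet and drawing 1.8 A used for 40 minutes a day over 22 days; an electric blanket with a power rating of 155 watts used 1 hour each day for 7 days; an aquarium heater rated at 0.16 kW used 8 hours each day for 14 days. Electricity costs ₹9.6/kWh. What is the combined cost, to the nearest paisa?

3D printer: Power = 1.8 A × 120 V = 216 W = 0.216 kW
3D printer: Runtime = 40 min × 22 = 880 min = 14.666666… h
3D printer: 0.216 kW × 14.666666… h = 3.168 kWh
electric blanket: Runtime = 1 h/day × 7 days = 7 h
electric blanket: 0.155 kW × 7 h = 1.085 kWh
aquarium heater: Runtime = 8 h/day × 14 days = 112 h
aquarium heater: 0.16 kW × 112 h = 17.92 kWh
Total energy = 22.173 kWh
Cost = 22.173 × ₹9.6 = ₹212.86

₹212.86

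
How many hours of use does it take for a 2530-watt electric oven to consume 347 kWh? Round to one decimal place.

Hours = 347 kWh ÷ 2.53 kW = 137.2 h

137.2 h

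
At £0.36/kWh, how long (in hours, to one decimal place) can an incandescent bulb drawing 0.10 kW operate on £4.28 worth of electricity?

118.9 h

Energy available = £4.28 ÷ £0.36/kWh = 11.8889 kWh
Hours = 11.8889 kWh ÷ 0.1 kW = 118.9 h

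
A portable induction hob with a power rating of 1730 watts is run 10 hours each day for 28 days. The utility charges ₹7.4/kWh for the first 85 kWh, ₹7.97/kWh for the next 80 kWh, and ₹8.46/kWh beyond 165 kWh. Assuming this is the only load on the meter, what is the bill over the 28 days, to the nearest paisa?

Runtime = 10 h/day × 28 days = 280 h
Energy = 1.73 kW × 280 h = 484.4 kWh
Tier 1 (0–85 kWh): 85 × ₹7.4 = ₹629
Tier 2 (85–165 kWh): 80 × ₹7.97 = ₹637.6
Above 165 kWh: 319.4 × ₹8.46 = ₹2702.124
Bill = ₹3968.72

₹3968.72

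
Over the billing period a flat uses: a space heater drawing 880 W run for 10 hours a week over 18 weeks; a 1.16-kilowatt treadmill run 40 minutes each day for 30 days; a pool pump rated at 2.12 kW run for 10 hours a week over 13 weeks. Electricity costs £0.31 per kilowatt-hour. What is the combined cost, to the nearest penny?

£141.73

space heater: Runtime = 10 h/week × 18 weeks = 180 h
space heater: 0.88 kW × 180 h = 158.4 kWh
treadmill: Runtime = 40 min × 30 = 1200 min = 20 h
treadmill: 1.16 kW × 20 h = 23.2 kWh
pool pump: Runtime = 10 h/week × 13 weeks = 130 h
pool pump: 2.12 kW × 130 h = 275.6 kWh
Total energy = 457.2 kWh
Cost = 457.2 × £0.31 = £141.73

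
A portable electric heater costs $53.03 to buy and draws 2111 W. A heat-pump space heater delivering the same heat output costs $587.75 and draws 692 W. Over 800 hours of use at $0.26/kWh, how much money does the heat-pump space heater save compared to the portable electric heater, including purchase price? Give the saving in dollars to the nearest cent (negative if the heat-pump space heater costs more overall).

portable electric heater: $53.03 + (2111/1000) kW × 800 h × $0.26 = $53.03 + $439.088 = $492.118
heat-pump space heater: $587.75 + (692/1000) kW × 800 h × $0.26 = $587.75 + $143.936 = $731.686
Saving = $492.118 − $731.686 = −$239.568 → -$239.57

-$239.57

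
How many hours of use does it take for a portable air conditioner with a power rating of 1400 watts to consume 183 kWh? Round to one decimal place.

130.7 h

Hours = 183 kWh ÷ 1.4 kW = 130.7 h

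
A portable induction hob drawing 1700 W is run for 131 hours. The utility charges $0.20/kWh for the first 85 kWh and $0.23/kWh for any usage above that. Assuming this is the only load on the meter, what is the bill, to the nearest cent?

$48.67

Energy = 1.7 kW × 131 h = 222.7 kWh
Tier 1 (0–85 kWh): 85 × $0.20 = $17
Above 85 kWh: 137.7 × $0.23 = $31.671
Bill = $48.67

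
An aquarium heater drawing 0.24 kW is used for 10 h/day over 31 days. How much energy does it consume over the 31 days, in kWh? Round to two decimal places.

74.40 kWh

Runtime = 10 h/day × 31 days = 310 h
Energy = 0.24 kW × 310 h = 74.4 kWh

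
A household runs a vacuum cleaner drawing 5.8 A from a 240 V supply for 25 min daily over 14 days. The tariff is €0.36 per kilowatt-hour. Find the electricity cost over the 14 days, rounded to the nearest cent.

€2.92

Power = 5.8 A × 240 V = 1392 W = 1.392 kW
Runtime = 25 min × 14 = 350 min = 5.833333… h
Energy = 1.392 kW × 5.833333… h = 8.12 kWh
Cost = 8.12 kWh × €0.36/kWh = €2.92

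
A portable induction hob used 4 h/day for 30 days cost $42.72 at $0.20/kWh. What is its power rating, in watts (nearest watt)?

1780 W

Energy = $42.72 ÷ $0.20/kWh = 213.6 kWh
Runtime = 4 h/day × 30 days = 120 h
Power = 213.6 kWh ÷ 120 h = 1.78 kW = 1780 W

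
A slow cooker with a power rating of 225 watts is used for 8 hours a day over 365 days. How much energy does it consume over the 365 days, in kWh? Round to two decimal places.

657.00 kWh

Runtime = 8 h/day × 365 days = 2920 h
Energy = 0.225 kW × 2920 h = 657 kWh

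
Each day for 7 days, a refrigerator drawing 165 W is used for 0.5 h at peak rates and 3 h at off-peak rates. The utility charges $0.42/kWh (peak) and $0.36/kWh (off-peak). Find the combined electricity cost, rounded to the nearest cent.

$1.49

Peak energy = 0.165 kW × 0.5 h × 7 = 0.5775 kWh
Off-peak energy = 0.165 kW × 3 h × 7 = 3.465 kWh
Cost = 0.5775 × $0.42 + 3.465 × $0.36 = $0.24255 + $1.2474 = $1.49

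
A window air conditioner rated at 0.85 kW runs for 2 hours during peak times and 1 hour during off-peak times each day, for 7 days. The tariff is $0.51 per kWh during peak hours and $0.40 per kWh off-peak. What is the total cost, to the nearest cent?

$8.45

Peak energy = 0.85 kW × 2 h × 7 = 11.9 kWh
Off-peak energy = 0.85 kW × 1 h × 7 = 5.95 kWh
Cost = 11.9 × $0.51 + 5.95 × $0.40 = $6.069 + $2.38 = $8.45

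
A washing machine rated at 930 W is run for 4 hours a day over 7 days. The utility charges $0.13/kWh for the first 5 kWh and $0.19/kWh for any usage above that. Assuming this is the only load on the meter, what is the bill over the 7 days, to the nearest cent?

$4.65

Runtime = 4 h/day × 7 days = 28 h
Energy = 0.93 kW × 28 h = 26.04 kWh
Tier 1 (0–5 kWh): 5 × $0.13 = $0.65
Above 5 kWh: 21.04 × $0.19 = $3.9976
Bill = $4.65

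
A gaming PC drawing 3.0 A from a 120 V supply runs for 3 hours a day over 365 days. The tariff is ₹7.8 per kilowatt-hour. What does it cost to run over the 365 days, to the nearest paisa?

₹3074.76

Power = 3.0 A × 120 V = 360 W = 0.36 kW
Runtime = 3 h/day × 365 days = 1095 h
Energy = 0.36 kW × 1095 h = 394.2 kWh
Cost = 394.2 kWh × ₹7.8/kWh = ₹3074.76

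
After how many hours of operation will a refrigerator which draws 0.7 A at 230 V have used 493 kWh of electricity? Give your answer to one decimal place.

3062.1 h

Power = 0.7 A × 230 V = 161 W = 0.161 kW
Hours = 493 kWh ÷ 0.161 kW = 3062.1 h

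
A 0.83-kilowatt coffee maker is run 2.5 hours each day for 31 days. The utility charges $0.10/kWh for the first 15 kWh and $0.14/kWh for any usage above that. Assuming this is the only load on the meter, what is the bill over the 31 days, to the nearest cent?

$8.41

Runtime = 2.5 h/day × 31 days = 77.5 h
Energy = 0.83 kW × 77.5 h = 64.325 kWh
Tier 1 (0–15 kWh): 15 × $0.10 = $1.5
Above 15 kWh: 49.325 × $0.14 = $6.9055
Bill = $8.41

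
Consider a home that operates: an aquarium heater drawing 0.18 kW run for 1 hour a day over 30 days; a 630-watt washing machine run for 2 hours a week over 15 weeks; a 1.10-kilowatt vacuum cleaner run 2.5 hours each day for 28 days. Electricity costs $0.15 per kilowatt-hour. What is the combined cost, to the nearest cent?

$15.20

aquarium heater: Runtime = 1 h/day × 30 days = 30 h
aquarium heater: 0.18 kW × 30 h = 5.4 kWh
washing machine: Runtime = 2 h/week × 15 weeks = 30 h
washing machine: 0.63 kW × 30 h = 18.9 kWh
vacuum cleaner: Runtime = 2.5 h/day × 28 days = 70 h
vacuum cleaner: 1.1 kW × 70 h = 77 kWh
Total energy = 101.3 kWh
Cost = 101.3 × $0.15 = $15.20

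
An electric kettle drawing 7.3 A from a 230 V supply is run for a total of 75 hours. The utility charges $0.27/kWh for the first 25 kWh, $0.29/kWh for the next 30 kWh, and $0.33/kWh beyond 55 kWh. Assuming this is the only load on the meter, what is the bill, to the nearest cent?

Power = 7.3 A × 230 V = 1679 W = 1.679 kW
Energy = 1.679 kW × 75 h = 125.925 kWh
Tier 1 (0–25 kWh): 25 × $0.27 = $6.75
Tier 2 (25–55 kWh): 30 × $0.29 = $8.7
Above 55 kWh: 70.925 × $0.33 = $23.40525
Bill = $38.86

$38.86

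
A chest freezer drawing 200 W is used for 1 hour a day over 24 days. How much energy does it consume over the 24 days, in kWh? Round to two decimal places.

Runtime = 1 h/day × 24 days = 24 h
Energy = 0.2 kW × 24 h = 4.8 kWh

4.80 kWh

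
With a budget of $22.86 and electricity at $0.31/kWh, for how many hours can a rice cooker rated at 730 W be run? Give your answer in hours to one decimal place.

Energy available = $22.86 ÷ $0.31/kWh = 73.7419 kWh
Hours = 73.7419 kWh ÷ 0.73 kW = 101.0 h

101.0 h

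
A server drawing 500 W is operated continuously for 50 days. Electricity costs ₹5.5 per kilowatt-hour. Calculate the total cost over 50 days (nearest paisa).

₹3300.00

Runtime = 24 h × 50 = 1200 h
Energy = 0.5 kW × 1200 h = 600 kWh
Cost = 600 kWh × ₹5.5/kWh = ₹3300.00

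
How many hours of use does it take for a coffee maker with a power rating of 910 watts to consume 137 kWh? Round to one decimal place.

150.5 h

Hours = 137 kWh ÷ 0.91 kW = 150.5 h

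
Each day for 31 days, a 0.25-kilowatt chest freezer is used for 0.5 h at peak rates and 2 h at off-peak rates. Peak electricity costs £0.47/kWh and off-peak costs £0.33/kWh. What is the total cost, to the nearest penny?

£6.94

Peak energy = 0.25 kW × 0.5 h × 31 = 3.875 kWh
Off-peak energy = 0.25 kW × 2 h × 31 = 15.5 kWh
Cost = 3.875 × £0.47 + 15.5 × £0.33 = £1.82125 + £5.115 = £6.94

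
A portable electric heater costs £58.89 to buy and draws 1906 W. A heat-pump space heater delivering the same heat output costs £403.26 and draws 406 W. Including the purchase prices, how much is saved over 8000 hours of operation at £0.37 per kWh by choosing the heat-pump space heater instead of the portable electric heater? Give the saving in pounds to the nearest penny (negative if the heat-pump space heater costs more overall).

portable electric heater: £58.89 + (1906/1000) kW × 8000 h × £0.37 = £58.89 + £5641.76 = £5700.65
heat-pump space heater: £403.26 + (406/1000) kW × 8000 h × £0.37 = £403.26 + £1201.76 = £1605.02
Saving = £5700.65 − £1605.02 = £4095.63

£4095.63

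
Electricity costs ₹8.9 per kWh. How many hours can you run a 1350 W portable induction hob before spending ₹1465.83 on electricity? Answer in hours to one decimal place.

122.0 h

Energy available = ₹1465.83 ÷ ₹8.9/kWh = 164.7 kWh
Hours = 164.7 kWh ÷ 1.35 kW = 122.0 h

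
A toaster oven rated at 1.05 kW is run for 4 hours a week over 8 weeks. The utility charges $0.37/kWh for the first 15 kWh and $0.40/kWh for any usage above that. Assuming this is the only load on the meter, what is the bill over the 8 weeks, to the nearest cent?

Runtime = 4 h/week × 8 weeks = 32 h
Energy = 1.05 kW × 32 h = 33.6 kWh
Tier 1 (0–15 kWh): 15 × $0.37 = $5.55
Above 15 kWh: 18.6 × $0.40 = $7.44
Bill = $12.99

$12.99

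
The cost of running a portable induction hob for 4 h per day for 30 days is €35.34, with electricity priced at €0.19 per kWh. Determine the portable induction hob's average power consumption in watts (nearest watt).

Energy = €35.34 ÷ €0.19/kWh = 186 kWh
Runtime = 4 h/day × 30 days = 120 h
Power = 186 kWh ÷ 120 h = 1.55 kW = 1550 W

1550 W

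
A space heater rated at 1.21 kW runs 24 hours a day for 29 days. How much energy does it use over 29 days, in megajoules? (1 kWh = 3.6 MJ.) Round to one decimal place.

Runtime = 24 h × 29 = 696 h
Energy = 1.21 kW × 696 h = 842.16 kWh
= 842.16 × 3.6 MJ = 3031.8 MJ

3031.8 MJ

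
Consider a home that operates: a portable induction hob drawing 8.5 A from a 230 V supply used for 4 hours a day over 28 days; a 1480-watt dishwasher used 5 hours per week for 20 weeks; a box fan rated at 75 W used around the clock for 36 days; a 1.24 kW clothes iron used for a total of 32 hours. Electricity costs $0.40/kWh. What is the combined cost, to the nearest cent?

$188.58

portable induction hob: Power = 8.5 A × 230 V = 1955 W = 1.955 kW
portable induction hob: Runtime = 4 h/day × 28 days = 112 h
portable induction hob: 1.955 kW × 112 h = 218.96 kWh
dishwasher: Runtime = 5 h/week × 20 weeks = 100 h
dishwasher: 1.48 kW × 100 h = 148 kWh
box fan: Runtime = 24 h × 36 = 864 h
box fan: 0.075 kW × 864 h = 64.8 kWh
clothes iron: 1.24 kW × 32 h = 39.68 kWh
Total energy = 471.44 kWh
Cost = 471.44 × $0.40 = $188.58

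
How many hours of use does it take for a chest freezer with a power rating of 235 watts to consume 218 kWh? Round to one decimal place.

927.7 h

Hours = 218 kWh ÷ 0.235 kW = 927.7 h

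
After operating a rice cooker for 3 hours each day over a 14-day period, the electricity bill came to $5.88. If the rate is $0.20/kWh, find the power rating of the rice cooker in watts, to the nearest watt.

700 W

Energy = $5.88 ÷ $0.20/kWh = 29.4 kWh
Runtime = 3 h/day × 14 days = 42 h
Power = 29.4 kWh ÷ 42 h = 0.7 kW = 700 W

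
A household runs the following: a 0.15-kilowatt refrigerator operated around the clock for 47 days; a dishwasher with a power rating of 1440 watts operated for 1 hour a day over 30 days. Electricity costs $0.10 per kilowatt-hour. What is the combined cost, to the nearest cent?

$21.24

refrigerator: Runtime = 24 h × 47 = 1128 h
refrigerator: 0.15 kW × 1128 h = 169.2 kWh
dishwasher: Runtime = 1 h/day × 30 days = 30 h
dishwasher: 1.44 kW × 30 h = 43.2 kWh
Total energy = 212.4 kWh
Cost = 212.4 × $0.10 = $21.24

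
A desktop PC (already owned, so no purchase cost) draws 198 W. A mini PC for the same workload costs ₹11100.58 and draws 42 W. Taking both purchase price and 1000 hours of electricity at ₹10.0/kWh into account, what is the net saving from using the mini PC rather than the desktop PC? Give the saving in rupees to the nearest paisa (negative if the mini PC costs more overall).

-₹9540.58

desktop PC: ₹0.00 + (198/1000) kW × 1000 h × ₹10.0 = ₹0.00 + ₹1980 = ₹1980
mini PC: ₹11100.58 + (42/1000) kW × 1000 h × ₹10.0 = ₹11100.58 + ₹420 = ₹11520.58
Saving = ₹1980 − ₹11520.58 = −₹9540.58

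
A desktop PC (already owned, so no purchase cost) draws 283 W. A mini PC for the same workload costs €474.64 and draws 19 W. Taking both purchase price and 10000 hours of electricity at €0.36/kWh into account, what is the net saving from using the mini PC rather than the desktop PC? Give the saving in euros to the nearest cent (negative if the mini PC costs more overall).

desktop PC: €0.00 + (283/1000) kW × 10000 h × €0.36 = €0.00 + €1018.8 = €1018.8
mini PC: €474.64 + (19/1000) kW × 10000 h × €0.36 = €474.64 + €68.4 = €543.04
Saving = €1018.8 − €543.04 = €475.76

€475.76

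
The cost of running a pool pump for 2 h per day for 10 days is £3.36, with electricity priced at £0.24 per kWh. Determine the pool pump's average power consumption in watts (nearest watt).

Energy = £3.36 ÷ £0.24/kWh = 14 kWh
Runtime = 2 h/day × 10 days = 20 h
Power = 14 kWh ÷ 20 h = 0.7 kW = 700 W

700 W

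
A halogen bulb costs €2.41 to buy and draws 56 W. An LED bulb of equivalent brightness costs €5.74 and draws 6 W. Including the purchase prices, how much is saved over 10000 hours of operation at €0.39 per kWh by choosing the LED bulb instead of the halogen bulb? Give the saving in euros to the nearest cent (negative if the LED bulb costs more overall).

€191.67

halogen bulb: €2.41 + (56/1000) kW × 10000 h × €0.39 = €2.41 + €218.4 = €220.81
LED bulb: €5.74 + (6/1000) kW × 10000 h × €0.39 = €5.74 + €23.4 = €29.14
Saving = €220.81 − €29.14 = €191.67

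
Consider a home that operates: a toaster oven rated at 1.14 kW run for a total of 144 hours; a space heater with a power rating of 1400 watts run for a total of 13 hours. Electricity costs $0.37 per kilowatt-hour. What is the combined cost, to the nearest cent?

$67.47

toaster oven: 1.14 kW × 144 h = 164.16 kWh
space heater: 1.4 kW × 13 h = 18.2 kWh
Total energy = 182.36 kWh
Cost = 182.36 × $0.37 = $67.47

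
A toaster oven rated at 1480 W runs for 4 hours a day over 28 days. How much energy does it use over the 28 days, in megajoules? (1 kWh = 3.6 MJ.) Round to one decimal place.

Runtime = 4 h/day × 28 days = 112 h
Energy = 1.48 kW × 112 h = 165.76 kWh
= 165.76 × 3.6 MJ = 596.7 MJ

596.7 MJ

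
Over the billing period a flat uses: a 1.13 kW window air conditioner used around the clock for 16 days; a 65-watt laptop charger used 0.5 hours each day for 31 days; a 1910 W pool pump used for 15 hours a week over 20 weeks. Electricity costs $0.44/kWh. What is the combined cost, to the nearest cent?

$443.49

window air conditioner: Runtime = 24 h × 16 = 384 h
window air conditioner: 1.13 kW × 384 h = 433.92 kWh
laptop charger: Runtime = 0.5 h/day × 31 days = 15.5 h
laptop charger: 0.065 kW × 15.5 h = 1.0075 kWh
pool pump: Runtime = 15 h/week × 20 weeks = 300 h
pool pump: 1.91 kW × 300 h = 573 kWh
Total energy = 1007.9275 kWh
Cost = 1007.9275 × $0.44 = $443.49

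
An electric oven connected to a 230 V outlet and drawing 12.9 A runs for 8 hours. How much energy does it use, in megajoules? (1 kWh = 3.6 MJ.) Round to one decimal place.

Power = 12.9 A × 230 V = 2967 W = 2.967 kW
Energy = 2.967 kW × 8 h = 23.736 kWh
= 23.736 × 3.6 MJ = 85.4 MJ

85.4 MJ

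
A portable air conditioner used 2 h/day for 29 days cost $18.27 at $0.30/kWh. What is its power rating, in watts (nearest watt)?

1050 W

Energy = $18.27 ÷ $0.30/kWh = 60.9 kWh
Runtime = 2 h/day × 29 days = 58 h
Power = 60.9 kWh ÷ 58 h = 1.05 kW = 1050 W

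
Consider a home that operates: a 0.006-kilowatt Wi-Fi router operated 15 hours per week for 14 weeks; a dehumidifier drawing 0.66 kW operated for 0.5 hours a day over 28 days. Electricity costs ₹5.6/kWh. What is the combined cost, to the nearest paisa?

₹58.80

Wi-Fi router: Runtime = 15 h/week × 14 weeks = 210 h
Wi-Fi router: 0.006 kW × 210 h = 1.26 kWh
dehumidifier: Runtime = 0.5 h/day × 28 days = 14 h
dehumidifier: 0.66 kW × 14 h = 9.24 kWh
Total energy = 10.5 kWh
Cost = 10.5 × ₹5.6 = ₹58.80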